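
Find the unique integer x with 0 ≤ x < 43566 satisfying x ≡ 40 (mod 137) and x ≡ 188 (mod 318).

11000

Write x = 40 + 137·k. Then 137·k ≡ 188 − 40 ≡ 148 (mod 318).
Need 137⁻¹ mod 318. Extended Euclid on (318, 137):
318 = 2×137 + 44
137 = 3×44 + 5
44 = 8×5 + 4
5 = 1×4 + 1
4 = 4×1 + 0
Back-substitute:
1 = 5 − 4
1 = −44 + 9·5
1 = 9·137 − 28·44
1 = −28·318 + 65·137
137⁻¹ ≡ 65 (mod 318), so k ≡ 65·148 ≡ 80 (mod 318).
x = 40 + 137·80 = 11000.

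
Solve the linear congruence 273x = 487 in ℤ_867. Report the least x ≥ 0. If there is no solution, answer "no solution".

no solution

gcd(273, 867):
867 = 3×273 + 48
273 = 5×48 + 33
48 = 1×33 + 15
33 = 2×15 + 3
15 = 5×3 + 0
gcd = 3, but 3 ∤ 487, so the congruence has no solution.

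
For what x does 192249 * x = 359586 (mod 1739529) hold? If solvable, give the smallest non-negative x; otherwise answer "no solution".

First find gcd(192249, 1739529):
1739529 = 9·192249 + 9288
192249 = 20·9288 + 6489
9288 = 1·6489 + 2799
6489 = 2·2799 + 891
2799 = 3·891 + 126
891 = 7·126 + 9
126 = 14·9 + 0
gcd = 9 and 9 | 359586, so solutions exist. Divide through by 9: 21361x ≡ 39954 (mod 193281).
Now find 21361⁻¹ mod 193281:
193281 = 9·21361 + 1032
21361 = 20·1032 + 721
1032 = 1·721 + 311
721 = 2·311 + 99
311 = 3·99 + 14
99 = 7·14 + 1
14 = 14·1 + 0
Back-substitute:
1 = 99 − 7·14
1 = −7·311 + 22·99
1 = 22·721 − 51·311
1 = −51·1032 + 73·721
1 = 73·21361 − 1511·1032
1 = −1511·193281 + 13672·21361
So 21361⁻¹ ≡ 13672 (mod 193281).
Then x ≡ 13672·39954 ≡ 38982 (mod 193281); the smallest non-negative solution is x = 38982.

38982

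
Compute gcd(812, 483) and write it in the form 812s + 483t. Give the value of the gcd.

7

Apply Euclid's algorithm to 812 and 483:
812 = 1×483 + 329
483 = 1×329 + 154
329 = 2×154 + 21
154 = 7×21 + 7
21 = 3×7 + 0
gcd(812, 483) = 7.
Working backward:
7 = 154 − 7·21
7 = −7·329 + 15·154
7 = 15·483 − 22·329
7 = −22·812 + 37·483
So 7 = (-22)·812 + (37)·483.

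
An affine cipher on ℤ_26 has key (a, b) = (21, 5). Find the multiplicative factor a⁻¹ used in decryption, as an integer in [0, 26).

Extended Euclidean algorithm:
26 = 1·21 + 5
21 = 4·5 + 1
5 = 5·1 + 0
The gcd is 1. Working backward:
1 = 21 − 4·5
1 = −4·26 + 5·21
So 21·5 ≡ 1 (mod 26).

5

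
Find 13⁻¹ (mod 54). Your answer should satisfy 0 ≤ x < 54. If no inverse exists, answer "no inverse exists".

Extended Euclidean algorithm:
54 = 4×13 + 2
13 = 6×2 + 1
2 = 2×1 + 0
Since gcd(13, 54) = 1, back-substitute to write 1 as a combination:
1 = 13 − 6·2
1 = −6·54 + 25·13
So 13·25 ≡ 1 (mod 54).

25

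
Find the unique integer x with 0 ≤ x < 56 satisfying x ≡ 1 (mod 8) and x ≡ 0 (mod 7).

49

Write x = 1 + 8·k. Then 8·k ≡ 0 − 1 ≡ 6 (mod 7).
Need 8⁻¹ mod 7. Extended Euclid on (7, 1):
7 = 7×1 + 0
8⁻¹ ≡ 1 (mod 7), so k ≡ 1·6 ≡ 6 (mod 7).
x = 1 + 8·6 = 49.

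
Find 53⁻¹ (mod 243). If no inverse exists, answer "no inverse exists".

gcd(243, 53) by repeated division:
243 = 4·53 + 31
53 = 1·31 + 22
31 = 1·22 + 9
22 = 2·9 + 4
9 = 2·4 + 1
4 = 4·1 + 0
The gcd is 1. Working backward:
1 = 9 − 2·4
1 = −2·22 + 5·9
1 = 5·31 − 7·22
1 = −7·53 + 12·31
1 = 12·243 − 55·53
Thus 53·(-55) ≡ 1 (mod 243); reducing, -55 mod 243 = 188.

188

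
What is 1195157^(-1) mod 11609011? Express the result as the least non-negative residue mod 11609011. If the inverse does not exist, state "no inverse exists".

1422291

Run Euclid on (11609011, 1195157):
11609011 = 9*1195157 + 852598
1195157 = 1*852598 + 342559
852598 = 2*342559 + 167480
342559 = 2*167480 + 7599
167480 = 22*7599 + 302
7599 = 25*302 + 49
302 = 6*49 + 8
49 = 6*8 + 1
8 = 8*1 + 0
Since gcd(1195157, 11609011) = 1, back-substitute to write 1 as a combination:
1 = 49 − 6·8
1 = −6·302 + 37·49
1 = 37·7599 − 931·302
1 = −931·167480 + 20519·7599
1 = 20519·342559 − 41969·167480
1 = −41969·852598 + 104457·342559
1 = 104457·1195157 − 146426·852598
1 = −146426·11609011 + 1422291·1195157
So 1195157·1422291 ≡ 1 (mod 11609011).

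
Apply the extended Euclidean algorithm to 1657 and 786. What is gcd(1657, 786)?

Apply Euclid's algorithm to 1657 and 786:
1657 = 2×786 + 85
786 = 9×85 + 21
85 = 4×21 + 1
21 = 21×1 + 0
gcd(1657, 786) = 1.
Working backward:
1 = 85 − 4·21
1 = −4·786 + 37·85
1 = 37·1657 − 78·786
So 1 = (37)·1657 + (-78)·786.

1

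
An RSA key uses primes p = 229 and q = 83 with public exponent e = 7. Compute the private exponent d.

2671

φ(n) = (p−1)(q−1) = 228·82 = 18696.
Need d with 7·d ≡ 1 (mod 18696). Apply the extended Euclidean algorithm:
18696 = 2670·7 + 6
7 = 1·6 + 1
6 = 6·1 + 0
Back-substitute:
1 = 7 − 6
1 = −18696 + 2671·7
So 7·2671 ≡ 1 (mod 18696), hence d = 2671.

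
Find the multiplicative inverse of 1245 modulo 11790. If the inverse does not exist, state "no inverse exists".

no inverse exists

Compute gcd(1245, 11790):
11790 = 9·1245 + 585
1245 = 2·585 + 75
585 = 7·75 + 60
75 = 1·60 + 15
60 = 4·15 + 0
The gcd is 15, not 1, hence no inverse exists.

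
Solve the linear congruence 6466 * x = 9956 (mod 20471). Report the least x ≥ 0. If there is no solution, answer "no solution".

907

First find gcd(6466, 20471):
20471 = 3×6466 + 1073
6466 = 6×1073 + 28
1073 = 38×28 + 9
28 = 3×9 + 1
9 = 9×1 + 0
gcd = 1, so a unique solution mod 20471 exists.
Back-substitute for the Bézout coefficients:
1 = 28 − 3·9
1 = −3·1073 + 115·28
1 = 115·6466 − 693·1073
1 = −693·20471 + 2194·6466
So 6466·(2194) ≡ 1 (mod 20471), giving 6466⁻¹ ≡ 2194.
x ≡ 6466⁻¹·9956 ≡ 2194·9956 ≡ 907 (mod 20471).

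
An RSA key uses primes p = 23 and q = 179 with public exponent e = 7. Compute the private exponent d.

φ(n) = (p−1)(q−1) = 22·178 = 3916.
Need d with 7·d ≡ 1 (mod 3916). Apply the extended Euclidean algorithm:
3916 = 559×7 + 3
7 = 2×3 + 1
3 = 3×1 + 0
Back-substitute:
1 = 7 − 2·3
1 = −2·3916 + 1119·7
So 7·1119 ≡ 1 (mod 3916), hence d = 1119.

1119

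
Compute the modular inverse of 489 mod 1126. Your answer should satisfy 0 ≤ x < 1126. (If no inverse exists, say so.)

Extended Euclidean algorithm:
1126 = 2×489 + 148
489 = 3×148 + 45
148 = 3×45 + 13
45 = 3×13 + 6
13 = 2×6 + 1
6 = 6×1 + 0
gcd = 1, so the inverse exists. Back-substitute:
1 = 13 − 2·6
1 = −2·45 + 7·13
1 = 7·148 − 23·45
1 = −23·489 + 76·148
1 = 76·1126 − 175·489
So 489·(-175) ≡ 1 (mod 1126), and -175 ≡ 951 (mod 1126).

951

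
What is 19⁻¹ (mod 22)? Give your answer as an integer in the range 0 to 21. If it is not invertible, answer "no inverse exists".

7

Run Euclid on (22, 19):
22 = 1*19 + 3
19 = 6*3 + 1
3 = 3*1 + 0
gcd = 1, so the inverse exists. Back-substitute:
1 = 19 − 6·3
1 = −6·22 + 7·19
So 19·7 ≡ 1 (mod 22).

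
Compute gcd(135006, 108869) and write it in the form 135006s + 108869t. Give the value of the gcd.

Apply Euclid's algorithm to 135006 and 108869:
135006 = 1·108869 + 26137
108869 = 4·26137 + 4321
26137 = 6·4321 + 211
4321 = 20·211 + 101
211 = 2·101 + 9
101 = 11·9 + 2
9 = 4·2 + 1
2 = 2·1 + 0
gcd(135006, 108869) = 1.
Back-substituting:
1 = 9 − 4·2
1 = −4·101 + 45·9
1 = 45·211 − 94·101
1 = −94·4321 + 1925·211
1 = 1925·26137 − 11644·4321
1 = −11644·108869 + 48501·26137
1 = 48501·135006 − 60145·108869
So 1 = (48501)·135006 + (-60145)·108869.

1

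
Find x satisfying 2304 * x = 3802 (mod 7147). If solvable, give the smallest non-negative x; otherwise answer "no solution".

5517

First find gcd(2304, 7147):
7147 = 3·2304 + 235
2304 = 9·235 + 189
235 = 1·189 + 46
189 = 4·46 + 5
46 = 9·5 + 1
5 = 5·1 + 0
gcd = 1, so a unique solution mod 7147 exists.
Back-substitute for the Bézout coefficients:
1 = 46 − 9·5
1 = −9·189 + 37·46
1 = 37·235 − 46·189
1 = −46·2304 + 451·235
1 = 451·7147 − 1399·2304
So 2304·(-1399) ≡ 1 (mod 7147), giving 2304⁻¹ ≡ 5748.
x ≡ 2304⁻¹·3802 ≡ 5748·3802 ≡ 5517 (mod 7147).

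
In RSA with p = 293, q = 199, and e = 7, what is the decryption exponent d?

φ(n) = (p−1)(q−1) = 292·198 = 57816.
Need d with 7·d ≡ 1 (mod 57816). Apply the extended Euclidean algorithm:
57816 = 8259·7 + 3
7 = 2·3 + 1
3 = 3·1 + 0
Back-substitute:
1 = 7 − 2·3
1 = −2·57816 + 16519·7
So 7·16519 ≡ 1 (mod 57816), hence d = 16519.

16519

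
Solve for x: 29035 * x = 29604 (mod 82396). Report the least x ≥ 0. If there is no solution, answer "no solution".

First find gcd(29035, 82396):
82396 = 2×29035 + 24326
29035 = 1×24326 + 4709
24326 = 5×4709 + 781
4709 = 6×781 + 23
781 = 33×23 + 22
23 = 1×22 + 1
22 = 22×1 + 0
gcd = 1, so a unique solution mod 82396 exists.
Back-substitute for the Bézout coefficients:
1 = 23 − 22
1 = −781 + 34·23
1 = 34·4709 − 205·781
1 = −205·24326 + 1059·4709
1 = 1059·29035 − 1264·24326
1 = −1264·82396 + 3587·29035
So 29035·(3587) ≡ 1 (mod 82396), giving 29035⁻¹ ≡ 3587.
x ≡ 29035⁻¹·29604 ≡ 3587·29604 ≡ 63500 (mod 82396).

63500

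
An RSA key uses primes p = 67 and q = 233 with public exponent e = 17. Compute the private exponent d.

6305

φ(n) = (p−1)(q−1) = 66·232 = 15312.
Need d with 17·d ≡ 1 (mod 15312). Apply the extended Euclidean algorithm:
15312 = 900×17 + 12
17 = 1×12 + 5
12 = 2×5 + 2
5 = 2×2 + 1
2 = 2×1 + 0
Back-substitute:
1 = 5 − 2·2
1 = −2·12 + 5·5
1 = 5·17 − 7·12
1 = −7·15312 + 6305·17
So 17·6305 ≡ 1 (mod 15312), hence d = 6305.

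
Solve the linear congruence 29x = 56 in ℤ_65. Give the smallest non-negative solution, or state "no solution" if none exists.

49

First find gcd(29, 65):
65 = 2*29 + 7
29 = 4*7 + 1
7 = 7*1 + 0
gcd = 1, so a unique solution mod 65 exists.
Back-substitute for the Bézout coefficients:
1 = 29 − 4·7
1 = −4·65 + 9·29
So 29·(9) ≡ 1 (mod 65), giving 29⁻¹ ≡ 9.
x ≡ 29⁻¹·56 ≡ 9·56 ≡ 49 (mod 65).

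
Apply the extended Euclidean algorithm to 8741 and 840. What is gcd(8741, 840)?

1

Apply Euclid's algorithm to 8741 and 840:
8741 = 10×840 + 341
840 = 2×341 + 158
341 = 2×158 + 25
158 = 6×25 + 8
25 = 3×8 + 1
8 = 8×1 + 0
gcd(8741, 840) = 1.
Express as a combination:
1 = 25 − 3·8
1 = −3·158 + 19·25
1 = 19·341 − 41·158
1 = −41·840 + 101·341
1 = 101·8741 − 1051·840
So 1 = (101)·8741 + (-1051)·840.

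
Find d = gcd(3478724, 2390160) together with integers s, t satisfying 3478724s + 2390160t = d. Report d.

4

Euclidean algorithm:
3478724 = 1×2390160 + 1088564
2390160 = 2×1088564 + 213032
1088564 = 5×213032 + 23404
213032 = 9×23404 + 2396
23404 = 9×2396 + 1840
2396 = 1×1840 + 556
1840 = 3×556 + 172
556 = 3×172 + 40
172 = 4×40 + 12
40 = 3×12 + 4
12 = 3×4 + 0
gcd(3478724, 2390160) = 4.
Express as a combination:
4 = 40 − 3·12
4 = −3·172 + 13·40
4 = 13·556 − 42·172
4 = −42·1840 + 139·556
4 = 139·2396 − 181·1840
4 = −181·23404 + 1768·2396
4 = 1768·213032 − 16093·23404
4 = −16093·1088564 + 82233·213032
4 = 82233·2390160 − 180559·1088564
4 = −180559·3478724 + 262792·2390160
So 4 = (-180559)·3478724 + (262792)·2390160.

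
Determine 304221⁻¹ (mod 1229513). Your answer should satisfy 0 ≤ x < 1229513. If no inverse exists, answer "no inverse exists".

Extended Euclidean algorithm:
1229513 = 4×304221 + 12629
304221 = 24×12629 + 1125
12629 = 11×1125 + 254
1125 = 4×254 + 109
254 = 2×109 + 36
109 = 3×36 + 1
36 = 36×1 + 0
Since gcd(304221, 1229513) = 1, back-substitute to write 1 as a combination:
1 = 109 − 3·36
1 = −3·254 + 7·109
1 = 7·1125 − 31·254
1 = −31·12629 + 348·1125
1 = 348·304221 − 8383·12629
1 = −8383·1229513 + 33880·304221
So 304221·33880 ≡ 1 (mod 1229513).

33880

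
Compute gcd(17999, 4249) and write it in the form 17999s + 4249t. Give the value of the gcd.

1

Apply Euclid's algorithm to 17999 and 4249:
17999 = 4*4249 + 1003
4249 = 4*1003 + 237
1003 = 4*237 + 55
237 = 4*55 + 17
55 = 3*17 + 4
17 = 4*4 + 1
4 = 4*1 + 0
gcd(17999, 4249) = 1.
Back-substituting:
1 = 17 − 4·4
1 = −4·55 + 13·17
1 = 13·237 − 56·55
1 = −56·1003 + 237·237
1 = 237·4249 − 1004·1003
1 = −1004·17999 + 4253·4249
So 1 = (-1004)·17999 + (4253)·4249.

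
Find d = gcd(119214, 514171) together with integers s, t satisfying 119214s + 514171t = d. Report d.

1

Euclidean algorithm:
514171 = 4*119214 + 37315
119214 = 3*37315 + 7269
37315 = 5*7269 + 970
7269 = 7*970 + 479
970 = 2*479 + 12
479 = 39*12 + 11
12 = 1*11 + 1
11 = 11*1 + 0
gcd(119214, 514171) = 1.
Express as a combination:
1 = 12 − 11
1 = −479 + 40·12
1 = 40·970 − 81·479
1 = −81·7269 + 607·970
1 = 607·37315 − 3116·7269
1 = −3116·119214 + 9955·37315
1 = 9955·514171 − 42936·119214
So 1 = (9955)·514171 + (-42936)·119214.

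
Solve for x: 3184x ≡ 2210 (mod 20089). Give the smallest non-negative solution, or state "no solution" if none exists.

First find gcd(3184, 20089):
20089 = 6*3184 + 985
3184 = 3*985 + 229
985 = 4*229 + 69
229 = 3*69 + 22
69 = 3*22 + 3
22 = 7*3 + 1
3 = 3*1 + 0
gcd = 1, so a unique solution mod 20089 exists.
Back-substitute for the Bézout coefficients:
1 = 22 − 7·3
1 = −7·69 + 22·22
1 = 22·229 − 73·69
1 = −73·985 + 314·229
1 = 314·3184 − 1015·985
1 = −1015·20089 + 6404·3184
So 3184·(6404) ≡ 1 (mod 20089), giving 3184⁻¹ ≡ 6404.
x ≡ 3184⁻¹·2210 ≡ 6404·2210 ≡ 10184 (mod 20089).

10184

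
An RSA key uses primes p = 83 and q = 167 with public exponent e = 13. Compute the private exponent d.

12565

φ(n) = (p−1)(q−1) = 82·166 = 13612.
Need d with 13·d ≡ 1 (mod 13612). Apply the extended Euclidean algorithm:
13612 = 1047·13 + 1
13 = 13·1 + 0
Back-substitute:
1 = 13612 − 1047·13
So 13·(-1047) ≡ 1 (mod 13612), hence d ≡ -1047 ≡ 12565 (mod 13612).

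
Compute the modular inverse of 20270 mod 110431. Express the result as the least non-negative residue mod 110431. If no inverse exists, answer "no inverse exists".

gcd(110431, 20270) by repeated division:
110431 = 5·20270 + 9081
20270 = 2·9081 + 2108
9081 = 4·2108 + 649
2108 = 3·649 + 161
649 = 4·161 + 5
161 = 32·5 + 1
5 = 5·1 + 0
gcd = 1, so the inverse exists. Back-substitute:
1 = 161 − 32·5
1 = −32·649 + 129·161
1 = 129·2108 − 419·649
1 = −419·9081 + 1805·2108
1 = 1805·20270 − 4029·9081
1 = −4029·110431 + 21950·20270
So 20270·21950 ≡ 1 (mod 110431).

21950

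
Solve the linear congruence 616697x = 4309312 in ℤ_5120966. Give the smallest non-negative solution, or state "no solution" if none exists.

First find gcd(616697, 5120966):
5120966 = 8*616697 + 187390
616697 = 3*187390 + 54527
187390 = 3*54527 + 23809
54527 = 2*23809 + 6909
23809 = 3*6909 + 3082
6909 = 2*3082 + 745
3082 = 4*745 + 102
745 = 7*102 + 31
102 = 3*31 + 9
31 = 3*9 + 4
9 = 2*4 + 1
4 = 4*1 + 0
gcd = 1, so a unique solution mod 5120966 exists.
Back-substitute for the Bézout coefficients:
1 = 9 − 2·4
1 = −2·31 + 7·9
1 = 7·102 − 23·31
1 = −23·745 + 168·102
1 = 168·3082 − 695·745
1 = −695·6909 + 1558·3082
1 = 1558·23809 − 5369·6909
1 = −5369·54527 + 12296·23809
1 = 12296·187390 − 42257·54527
1 = −42257·616697 + 139067·187390
1 = 139067·5120966 − 1154793·616697
So 616697·(-1154793) ≡ 1 (mod 5120966), giving 616697⁻¹ ≡ 3966173.
x ≡ 616697⁻¹·4309312 ≡ 3966173·4309312 ≡ 1950642 (mod 5120966).

1950642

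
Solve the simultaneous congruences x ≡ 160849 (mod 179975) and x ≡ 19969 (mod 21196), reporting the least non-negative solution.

Write x = 160849 + 179975·k. Then 179975·k ≡ 19969 − 160849 ≡ 7492 (mod 21196).
Need 179975⁻¹ mod 21196. Extended Euclid on (21196, 10407):
21196 = 2·10407 + 382
10407 = 27·382 + 93
382 = 4·93 + 10
93 = 9·10 + 3
10 = 3·3 + 1
3 = 3·1 + 0
Back-substitute:
1 = 10 − 3·3
1 = −3·93 + 28·10
1 = 28·382 − 115·93
1 = −115·10407 + 3133·382
1 = 3133·21196 − 6381·10407
179975⁻¹ ≡ 14815 (mod 21196), so k ≡ 14815·7492 ≡ 11724 (mod 21196).
x = 160849 + 179975·11724 = 2110187749.

2110187749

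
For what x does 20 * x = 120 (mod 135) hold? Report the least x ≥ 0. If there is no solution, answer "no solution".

First find gcd(20, 135):
135 = 6·20 + 15
20 = 1·15 + 5
15 = 3·5 + 0
gcd = 5 and 5 | 120, so solutions exist. Divide through by 5: 4x ≡ 24 (mod 27).
Now find 4⁻¹ mod 27:
27 = 6·4 + 3
4 = 1·3 + 1
3 = 3·1 + 0
Back-substitute:
1 = 4 − 3
1 = −27 + 7·4
So 4⁻¹ ≡ 7 (mod 27).
Then x ≡ 7·24 ≡ 6 (mod 27); the smallest non-negative solution is x = 6.

6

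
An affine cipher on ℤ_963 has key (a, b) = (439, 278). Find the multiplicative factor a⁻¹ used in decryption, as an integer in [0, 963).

Run Euclid on (963, 439):
963 = 2×439 + 85
439 = 5×85 + 14
85 = 6×14 + 1
14 = 14×1 + 0
The gcd is 1. Working backward:
1 = 85 − 6·14
1 = −6·439 + 31·85
1 = 31·963 − 68·439
Hence 439⁻¹ ≡ -68 ≡ 895 (mod 963).

895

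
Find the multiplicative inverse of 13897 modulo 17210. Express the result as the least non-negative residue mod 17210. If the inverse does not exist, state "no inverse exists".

16623

gcd(17210, 13897) by repeated division:
17210 = 1*13897 + 3313
13897 = 4*3313 + 645
3313 = 5*645 + 88
645 = 7*88 + 29
88 = 3*29 + 1
29 = 29*1 + 0
Since gcd(13897, 17210) = 1, back-substitute to write 1 as a combination:
1 = 88 − 3·29
1 = −3·645 + 22·88
1 = 22·3313 − 113·645
1 = −113·13897 + 474·3313
1 = 474·17210 − 587·13897
So 13897·(-587) ≡ 1 (mod 17210), and -587 ≡ 16623 (mod 17210).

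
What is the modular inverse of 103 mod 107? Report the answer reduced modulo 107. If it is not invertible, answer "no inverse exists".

Extended Euclidean algorithm:
107 = 1·103 + 4
103 = 25·4 + 3
4 = 1·3 + 1
3 = 3·1 + 0
The gcd is 1. Working backward:
1 = 4 − 3
1 = −103 + 26·4
1 = 26·107 − 27·103
Hence 103⁻¹ ≡ -27 ≡ 80 (mod 107).

80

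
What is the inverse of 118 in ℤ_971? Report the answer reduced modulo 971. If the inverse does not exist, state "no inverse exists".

683

gcd(971, 118) by repeated division:
971 = 8·118 + 27
118 = 4·27 + 10
27 = 2·10 + 7
10 = 1·7 + 3
7 = 2·3 + 1
3 = 3·1 + 0
The gcd is 1. Working backward:
1 = 7 − 2·3
1 = −2·10 + 3·7
1 = 3·27 − 8·10
1 = −8·118 + 35·27
1 = 35·971 − 288·118
Thus 118·(-288) ≡ 1 (mod 971); reducing, -288 mod 971 = 683.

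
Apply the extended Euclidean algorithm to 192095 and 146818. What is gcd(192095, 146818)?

1

Apply Euclid's algorithm to 192095 and 146818:
192095 = 1·146818 + 45277
146818 = 3·45277 + 10987
45277 = 4·10987 + 1329
10987 = 8·1329 + 355
1329 = 3·355 + 264
355 = 1·264 + 91
264 = 2·91 + 82
91 = 1·82 + 9
82 = 9·9 + 1
9 = 9·1 + 0
gcd(192095, 146818) = 1.
Working backward:
1 = 82 − 9·9
1 = −9·91 + 10·82
1 = 10·264 − 29·91
1 = −29·355 + 39·264
1 = 39·1329 − 146·355
1 = −146·10987 + 1207·1329
1 = 1207·45277 − 4974·10987
1 = −4974·146818 + 16129·45277
1 = 16129·192095 − 21103·146818
So 1 = (16129)·192095 + (-21103)·146818.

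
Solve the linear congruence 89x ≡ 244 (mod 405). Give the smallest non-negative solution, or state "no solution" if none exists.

First find gcd(89, 405):
405 = 4*89 + 49
89 = 1*49 + 40
49 = 1*40 + 9
40 = 4*9 + 4
9 = 2*4 + 1
4 = 4*1 + 0
gcd = 1, so a unique solution mod 405 exists.
Back-substitute for the Bézout coefficients:
1 = 9 − 2·4
1 = −2·40 + 9·9
1 = 9·49 − 11·40
1 = −11·89 + 20·49
1 = 20·405 − 91·89
So 89·(-91) ≡ 1 (mod 405), giving 89⁻¹ ≡ 314.
x ≡ 89⁻¹·244 ≡ 314·244 ≡ 71 (mod 405).

71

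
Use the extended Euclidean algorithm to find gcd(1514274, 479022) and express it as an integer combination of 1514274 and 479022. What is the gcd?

Apply Euclid's algorithm to 1514274 and 479022:
1514274 = 3*479022 + 77208
479022 = 6*77208 + 15774
77208 = 4*15774 + 14112
15774 = 1*14112 + 1662
14112 = 8*1662 + 816
1662 = 2*816 + 30
816 = 27*30 + 6
30 = 5*6 + 0
gcd(1514274, 479022) = 6.
Express as a combination:
6 = 816 − 27·30
6 = −27·1662 + 55·816
6 = 55·14112 − 467·1662
6 = −467·15774 + 522·14112
6 = 522·77208 − 2555·15774
6 = −2555·479022 + 15852·77208
6 = 15852·1514274 − 50111·479022
So 6 = (15852)·1514274 + (-50111)·479022.

6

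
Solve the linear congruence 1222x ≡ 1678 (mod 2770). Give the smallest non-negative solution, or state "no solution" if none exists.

559

First find gcd(1222, 2770):
2770 = 2*1222 + 326
1222 = 3*326 + 244
326 = 1*244 + 82
244 = 2*82 + 80
82 = 1*80 + 2
80 = 40*2 + 0
gcd = 2 and 2 | 1678, so solutions exist. Divide through by 2: 611x ≡ 839 (mod 1385).
Now find 611⁻¹ mod 1385:
1385 = 2*611 + 163
611 = 3*163 + 122
163 = 1*122 + 41
122 = 2*41 + 40
41 = 1*40 + 1
40 = 40*1 + 0
Back-substitute:
1 = 41 − 40
1 = −122 + 3·41
1 = 3·163 − 4·122
1 = −4·611 + 15·163
1 = 15·1385 − 34·611
So 611·(-34) ≡ 1 (mod 1385), i.e. 611⁻¹ ≡ 1351.
Then x ≡ 1351·839 ≡ 559 (mod 1385); the smallest non-negative solution is x = 559.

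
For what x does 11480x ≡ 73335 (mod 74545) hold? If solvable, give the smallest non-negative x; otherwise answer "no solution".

First find gcd(11480, 74545):
74545 = 6*11480 + 5665
11480 = 2*5665 + 150
5665 = 37*150 + 115
150 = 1*115 + 35
115 = 3*35 + 10
35 = 3*10 + 5
10 = 2*5 + 0
gcd = 5 and 5 | 73335, so solutions exist. Divide through by 5: 2296x ≡ 14667 (mod 14909).
Now find 2296⁻¹ mod 14909:
14909 = 6*2296 + 1133
2296 = 2*1133 + 30
1133 = 37*30 + 23
30 = 1*23 + 7
23 = 3*7 + 2
7 = 3*2 + 1
2 = 2*1 + 0
Back-substitute:
1 = 7 − 3·2
1 = −3·23 + 10·7
1 = 10·30 − 13·23
1 = −13·1133 + 491·30
1 = 491·2296 − 995·1133
1 = −995·14909 + 6461·2296
So 2296⁻¹ ≡ 6461 (mod 14909).
Then x ≡ 6461·14667 ≡ 1883 (mod 14909); the smallest non-negative solution is x = 1883.

1883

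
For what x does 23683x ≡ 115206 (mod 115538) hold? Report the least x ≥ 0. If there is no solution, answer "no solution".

38994

First find gcd(23683, 115538):
115538 = 4×23683 + 20806
23683 = 1×20806 + 2877
20806 = 7×2877 + 667
2877 = 4×667 + 209
667 = 3×209 + 40
209 = 5×40 + 9
40 = 4×9 + 4
9 = 2×4 + 1
4 = 4×1 + 0
gcd = 1, so a unique solution mod 115538 exists.
Back-substitute for the Bézout coefficients:
1 = 9 − 2·4
1 = −2·40 + 9·9
1 = 9·209 − 47·40
1 = −47·667 + 150·209
1 = 150·2877 − 647·667
1 = −647·20806 + 4679·2877
1 = 4679·23683 − 5326·20806
1 = −5326·115538 + 25983·23683
So 23683·(25983) ≡ 1 (mod 115538), giving 23683⁻¹ ≡ 25983.
x ≡ 23683⁻¹·115206 ≡ 25983·115206 ≡ 38994 (mod 115538).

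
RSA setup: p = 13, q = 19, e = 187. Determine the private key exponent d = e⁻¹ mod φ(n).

67

φ(n) = (p−1)(q−1) = 12·18 = 216.
Need d with 187·d ≡ 1 (mod 216). Apply the extended Euclidean algorithm:
216 = 1·187 + 29
187 = 6·29 + 13
29 = 2·13 + 3
13 = 4·3 + 1
3 = 3·1 + 0
Back-substitute:
1 = 13 − 4·3
1 = −4·29 + 9·13
1 = 9·187 − 58·29
1 = −58·216 + 67·187
So 187·67 ≡ 1 (mod 216), hence d = 67.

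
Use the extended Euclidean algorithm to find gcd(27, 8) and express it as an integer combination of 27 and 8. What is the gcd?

1

Apply Euclid's algorithm to 27 and 8:
27 = 3·8 + 3
8 = 2·3 + 2
3 = 1·2 + 1
2 = 2·1 + 0
gcd(27, 8) = 1.
Working backward:
1 = 3 − 2
1 = −8 + 3·3
1 = 3·27 − 10·8
So 1 = (3)·27 + (-10)·8.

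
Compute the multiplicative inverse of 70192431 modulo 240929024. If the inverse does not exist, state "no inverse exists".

Run Euclid on (240929024, 70192431):
240929024 = 3×70192431 + 30351731
70192431 = 2×30351731 + 9488969
30351731 = 3×9488969 + 1884824
9488969 = 5×1884824 + 64849
1884824 = 29×64849 + 4203
64849 = 15×4203 + 1804
4203 = 2×1804 + 595
1804 = 3×595 + 19
595 = 31×19 + 6
19 = 3×6 + 1
6 = 6×1 + 0
Since gcd(70192431, 240929024) = 1, back-substitute to write 1 as a combination:
1 = 19 − 3·6
1 = −3·595 + 94·19
1 = 94·1804 − 285·595
1 = −285·4203 + 664·1804
1 = 664·64849 − 10245·4203
1 = −10245·1884824 + 297769·64849
1 = 297769·9488969 − 1499090·1884824
1 = −1499090·30351731 + 4795039·9488969
1 = 4795039·70192431 − 11089168·30351731
1 = −11089168·240929024 + 38062543·70192431
So 70192431·38062543 ≡ 1 (mod 240929024).

38062543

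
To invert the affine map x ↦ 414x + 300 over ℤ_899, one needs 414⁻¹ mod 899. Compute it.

823

Run Euclid on (899, 414):
899 = 2·414 + 71
414 = 5·71 + 59
71 = 1·59 + 12
59 = 4·12 + 11
12 = 1·11 + 1
11 = 11·1 + 0
The gcd is 1. Working backward:
1 = 12 − 11
1 = −59 + 5·12
1 = 5·71 − 6·59
1 = −6·414 + 35·71
1 = 35·899 − 76·414
Hence 414⁻¹ ≡ -76 ≡ 823 (mod 899).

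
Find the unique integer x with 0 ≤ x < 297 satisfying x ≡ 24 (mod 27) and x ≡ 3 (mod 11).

267

Write x = 24 + 27·k. Then 27·k ≡ 3 − 24 ≡ 1 (mod 11).
Need 27⁻¹ mod 11. Extended Euclid on (11, 5):
11 = 2·5 + 1
5 = 5·1 + 0
Back-substitute:
1 = 11 − 2·5
27⁻¹ ≡ 9 (mod 11), so k ≡ 9·1 ≡ 9 (mod 11).
x = 24 + 27·9 = 267.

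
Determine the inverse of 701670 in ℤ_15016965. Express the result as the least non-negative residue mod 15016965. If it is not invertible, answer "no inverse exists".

no inverse exists

Euclidean algorithm on 15016965, 701670:
15016965 = 21*701670 + 281895
701670 = 2*281895 + 137880
281895 = 2*137880 + 6135
137880 = 22*6135 + 2910
6135 = 2*2910 + 315
2910 = 9*315 + 75
315 = 4*75 + 15
75 = 5*15 + 0
gcd(701670, 15016965) = 15 ≠ 1, so 701670 has no multiplicative inverse modulo 15016965.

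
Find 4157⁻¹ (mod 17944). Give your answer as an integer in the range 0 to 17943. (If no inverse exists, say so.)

Extended Euclidean algorithm:
17944 = 4×4157 + 1316
4157 = 3×1316 + 209
1316 = 6×209 + 62
209 = 3×62 + 23
62 = 2×23 + 16
23 = 1×16 + 7
16 = 2×7 + 2
7 = 3×2 + 1
2 = 2×1 + 0
Since gcd(4157, 17944) = 1, back-substitute to write 1 as a combination:
1 = 7 − 3·2
1 = −3·16 + 7·7
1 = 7·23 − 10·16
1 = −10·62 + 27·23
1 = 27·209 − 91·62
1 = −91·1316 + 573·209
1 = 573·4157 − 1810·1316
1 = −1810·17944 + 7813·4157
So 4157·7813 ≡ 1 (mod 17944).

7813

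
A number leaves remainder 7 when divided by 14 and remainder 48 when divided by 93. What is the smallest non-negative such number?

Write x = 7 + 14·k. Then 14·k ≡ 48 − 7 ≡ 41 (mod 93).
Need 14⁻¹ mod 93. Extended Euclid on (93, 14):
93 = 6×14 + 9
14 = 1×9 + 5
9 = 1×5 + 4
5 = 1×4 + 1
4 = 4×1 + 0
Back-substitute:
1 = 5 − 4
1 = −9 + 2·5
1 = 2·14 − 3·9
1 = −3·93 + 20·14
14⁻¹ ≡ 20 (mod 93), so k ≡ 20·41 ≡ 76 (mod 93).
x = 7 + 14·76 = 1071.

1071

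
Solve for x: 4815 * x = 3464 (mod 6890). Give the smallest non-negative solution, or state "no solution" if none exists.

no solution

gcd(4815, 6890):
6890 = 1×4815 + 2075
4815 = 2×2075 + 665
2075 = 3×665 + 80
665 = 8×80 + 25
80 = 3×25 + 5
25 = 5×5 + 0
gcd = 5, but 5 ∤ 3464, so the congruence has no solution.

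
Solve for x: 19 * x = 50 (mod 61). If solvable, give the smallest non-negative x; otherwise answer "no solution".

54

First find gcd(19, 61):
61 = 3×19 + 4
19 = 4×4 + 3
4 = 1×3 + 1
3 = 3×1 + 0
gcd = 1, so a unique solution mod 61 exists.
Back-substitute for the Bézout coefficients:
1 = 4 − 3
1 = −19 + 5·4
1 = 5·61 − 16·19
So 19·(-16) ≡ 1 (mod 61), giving 19⁻¹ ≡ 45.
x ≡ 19⁻¹·50 ≡ 45·50 ≡ 54 (mod 61).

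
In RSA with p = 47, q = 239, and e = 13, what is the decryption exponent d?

φ(n) = (p−1)(q−1) = 46·238 = 10948.
Need d with 13·d ≡ 1 (mod 10948). Apply the extended Euclidean algorithm:
10948 = 842·13 + 2
13 = 6·2 + 1
2 = 2·1 + 0
Back-substitute:
1 = 13 − 6·2
1 = −6·10948 + 5053·13
So 13·5053 ≡ 1 (mod 10948), hence d = 5053.

5053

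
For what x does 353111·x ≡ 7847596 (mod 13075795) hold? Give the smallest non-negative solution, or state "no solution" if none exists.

10293511

First find gcd(353111, 13075795):
13075795 = 37·353111 + 10688
353111 = 33·10688 + 407
10688 = 26·407 + 106
407 = 3·106 + 89
106 = 1·89 + 17
89 = 5·17 + 4
17 = 4·4 + 1
4 = 4·1 + 0
gcd = 1, so a unique solution mod 13075795 exists.
Back-substitute for the Bézout coefficients:
1 = 17 − 4·4
1 = −4·89 + 21·17
1 = 21·106 − 25·89
1 = −25·407 + 96·106
1 = 96·10688 − 2521·407
1 = −2521·353111 + 83289·10688
1 = 83289·13075795 − 3084214·353111
So 353111·(-3084214) ≡ 1 (mod 13075795), giving 353111⁻¹ ≡ 9991581.
x ≡ 353111⁻¹·7847596 ≡ 9991581·7847596 ≡ 10293511 (mod 13075795).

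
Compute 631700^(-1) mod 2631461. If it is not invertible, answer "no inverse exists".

1786490

Apply the Euclidean algorithm to 2631461 and 631700:
2631461 = 4·631700 + 104661
631700 = 6·104661 + 3734
104661 = 28·3734 + 109
3734 = 34·109 + 28
109 = 3·28 + 25
28 = 1·25 + 3
25 = 8·3 + 1
3 = 3·1 + 0
gcd = 1, so the inverse exists. Back-substitute:
1 = 25 − 8·3
1 = −8·28 + 9·25
1 = 9·109 − 35·28
1 = −35·3734 + 1199·109
1 = 1199·104661 − 33607·3734
1 = −33607·631700 + 202841·104661
1 = 202841·2631461 − 844971·631700
Thus 631700·(-844971) ≡ 1 (mod 2631461); reducing, -844971 mod 2631461 = 1786490.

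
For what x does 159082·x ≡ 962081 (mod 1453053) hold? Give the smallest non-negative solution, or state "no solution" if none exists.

gcd(159082, 1453053):
1453053 = 9·159082 + 21315
159082 = 7·21315 + 9877
21315 = 2·9877 + 1561
9877 = 6·1561 + 511
1561 = 3·511 + 28
511 = 18·28 + 7
28 = 4·7 + 0
gcd = 7, but 7 ∤ 962081, so the congruence has no solution.

no solution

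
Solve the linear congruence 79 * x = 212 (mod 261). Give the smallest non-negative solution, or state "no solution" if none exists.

191

First find gcd(79, 261):
261 = 3×79 + 24
79 = 3×24 + 7
24 = 3×7 + 3
7 = 2×3 + 1
3 = 3×1 + 0
gcd = 1, so a unique solution mod 261 exists.
Back-substitute for the Bézout coefficients:
1 = 7 − 2·3
1 = −2·24 + 7·7
1 = 7·79 − 23·24
1 = −23·261 + 76·79
So 79·(76) ≡ 1 (mod 261), giving 79⁻¹ ≡ 76.
x ≡ 79⁻¹·212 ≡ 76·212 ≡ 191 (mod 261).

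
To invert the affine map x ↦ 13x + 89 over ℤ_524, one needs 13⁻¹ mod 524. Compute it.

121

Extended Euclidean algorithm:
524 = 40×13 + 4
13 = 3×4 + 1
4 = 4×1 + 0
Since gcd(13, 524) = 1, back-substitute to write 1 as a combination:
1 = 13 − 3·4
1 = −3·524 + 121·13
So 13·121 ≡ 1 (mod 524).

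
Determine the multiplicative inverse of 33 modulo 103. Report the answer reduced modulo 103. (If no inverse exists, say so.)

25

gcd(103, 33) by repeated division:
103 = 3·33 + 4
33 = 8·4 + 1
4 = 4·1 + 0
The gcd is 1. Working backward:
1 = 33 − 8·4
1 = −8·103 + 25·33
So 33·25 ≡ 1 (mod 103).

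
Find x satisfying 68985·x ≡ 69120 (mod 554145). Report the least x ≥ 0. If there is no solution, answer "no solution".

First find gcd(68985, 554145):
554145 = 8*68985 + 2265
68985 = 30*2265 + 1035
2265 = 2*1035 + 195
1035 = 5*195 + 60
195 = 3*60 + 15
60 = 4*15 + 0
gcd = 15 and 15 | 69120, so solutions exist. Divide through by 15: 4599x ≡ 4608 (mod 36943).
Now find 4599⁻¹ mod 36943:
36943 = 8*4599 + 151
4599 = 30*151 + 69
151 = 2*69 + 13
69 = 5*13 + 4
13 = 3*4 + 1
4 = 4*1 + 0
Back-substitute:
1 = 13 − 3·4
1 = −3·69 + 16·13
1 = 16·151 − 35·69
1 = −35·4599 + 1066·151
1 = 1066·36943 − 8563·4599
So 4599·(-8563) ≡ 1 (mod 36943), i.e. 4599⁻¹ ≡ 28380.
Then x ≡ 28380·4608 ≡ 33763 (mod 36943); the smallest non-negative solution is x = 33763.

33763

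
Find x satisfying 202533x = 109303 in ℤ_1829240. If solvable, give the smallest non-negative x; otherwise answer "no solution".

781171

First find gcd(202533, 1829240):
1829240 = 9*202533 + 6443
202533 = 31*6443 + 2800
6443 = 2*2800 + 843
2800 = 3*843 + 271
843 = 3*271 + 30
271 = 9*30 + 1
30 = 30*1 + 0
gcd = 1, so a unique solution mod 1829240 exists.
Back-substitute for the Bézout coefficients:
1 = 271 − 9·30
1 = −9·843 + 28·271
1 = 28·2800 − 93·843
1 = −93·6443 + 214·2800
1 = 214·202533 − 6727·6443
1 = −6727·1829240 + 60757·202533
So 202533·(60757) ≡ 1 (mod 1829240), giving 202533⁻¹ ≡ 60757.
x ≡ 202533⁻¹·109303 ≡ 60757·109303 ≡ 781171 (mod 1829240).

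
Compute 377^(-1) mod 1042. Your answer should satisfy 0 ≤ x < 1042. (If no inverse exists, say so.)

Extended Euclidean algorithm:
1042 = 2·377 + 288
377 = 1·288 + 89
288 = 3·89 + 21
89 = 4·21 + 5
21 = 4·5 + 1
5 = 5·1 + 0
The gcd is 1. Working backward:
1 = 21 − 4·5
1 = −4·89 + 17·21
1 = 17·288 − 55·89
1 = −55·377 + 72·288
1 = 72·1042 − 199·377
Hence 377⁻¹ ≡ -199 ≡ 843 (mod 1042).

843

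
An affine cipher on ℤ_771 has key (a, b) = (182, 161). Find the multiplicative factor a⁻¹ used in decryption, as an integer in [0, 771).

Apply the Euclidean algorithm to 771 and 182:
771 = 4×182 + 43
182 = 4×43 + 10
43 = 4×10 + 3
10 = 3×3 + 1
3 = 3×1 + 0
The gcd is 1. Working backward:
1 = 10 − 3·3
1 = −3·43 + 13·10
1 = 13·182 − 55·43
1 = −55·771 + 233·182
So 182·233 ≡ 1 (mod 771).

233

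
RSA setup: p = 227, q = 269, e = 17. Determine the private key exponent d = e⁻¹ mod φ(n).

φ(n) = (p−1)(q−1) = 226·268 = 60568.
Need d with 17·d ≡ 1 (mod 60568). Apply the extended Euclidean algorithm:
60568 = 3562·17 + 14
17 = 1·14 + 3
14 = 4·3 + 2
3 = 1·2 + 1
2 = 2·1 + 0
Back-substitute:
1 = 3 − 2
1 = −14 + 5·3
1 = 5·17 − 6·14
1 = −6·60568 + 21377·17
So 17·21377 ≡ 1 (mod 60568), hence d = 21377.

21377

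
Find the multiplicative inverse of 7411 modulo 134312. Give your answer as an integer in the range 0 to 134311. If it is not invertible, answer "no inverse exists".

Extended Euclidean algorithm:
134312 = 18·7411 + 914
7411 = 8·914 + 99
914 = 9·99 + 23
99 = 4·23 + 7
23 = 3·7 + 2
7 = 3·2 + 1
2 = 2·1 + 0
gcd = 1, so the inverse exists. Back-substitute:
1 = 7 − 3·2
1 = −3·23 + 10·7
1 = 10·99 − 43·23
1 = −43·914 + 397·99
1 = 397·7411 − 3219·914
1 = −3219·134312 + 58339·7411
So 7411·58339 ≡ 1 (mod 134312).

58339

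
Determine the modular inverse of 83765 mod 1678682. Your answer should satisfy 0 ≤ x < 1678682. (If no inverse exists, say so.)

Run Euclid on (1678682, 83765):
1678682 = 20*83765 + 3382
83765 = 24*3382 + 2597
3382 = 1*2597 + 785
2597 = 3*785 + 242
785 = 3*242 + 59
242 = 4*59 + 6
59 = 9*6 + 5
6 = 1*5 + 1
5 = 5*1 + 0
The gcd is 1. Working backward:
1 = 6 − 5
1 = −59 + 10·6
1 = 10·242 − 41·59
1 = −41·785 + 133·242
1 = 133·2597 − 440·785
1 = −440·3382 + 573·2597
1 = 573·83765 − 14192·3382
1 = −14192·1678682 + 284413·83765
So 83765·284413 ≡ 1 (mod 1678682).

284413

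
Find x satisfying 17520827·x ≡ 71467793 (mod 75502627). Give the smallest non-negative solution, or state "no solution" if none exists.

47530616

First find gcd(17520827, 75502627):
75502627 = 4×17520827 + 5419319
17520827 = 3×5419319 + 1262870
5419319 = 4×1262870 + 367839
1262870 = 3×367839 + 159353
367839 = 2×159353 + 49133
159353 = 3×49133 + 11954
49133 = 4×11954 + 1317
11954 = 9×1317 + 101
1317 = 13×101 + 4
101 = 25×4 + 1
4 = 4×1 + 0
gcd = 1, so a unique solution mod 75502627 exists.
Back-substitute for the Bézout coefficients:
1 = 101 − 25·4
1 = −25·1317 + 326·101
1 = 326·11954 − 2959·1317
1 = −2959·49133 + 12162·11954
1 = 12162·159353 − 39445·49133
1 = −39445·367839 + 91052·159353
1 = 91052·1262870 − 312601·367839
1 = −312601·5419319 + 1341456·1262870
1 = 1341456·17520827 − 4336969·5419319
1 = −4336969·75502627 + 18689332·17520827
So 17520827·(18689332) ≡ 1 (mod 75502627), giving 17520827⁻¹ ≡ 18689332.
x ≡ 17520827⁻¹·71467793 ≡ 18689332·71467793 ≡ 47530616 (mod 75502627).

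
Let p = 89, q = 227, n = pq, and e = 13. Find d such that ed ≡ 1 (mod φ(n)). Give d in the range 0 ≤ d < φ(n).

10709

φ(n) = (p−1)(q−1) = 88·226 = 19888.
Need d with 13·d ≡ 1 (mod 19888). Apply the extended Euclidean algorithm:
19888 = 1529*13 + 11
13 = 1*11 + 2
11 = 5*2 + 1
2 = 2*1 + 0
Back-substitute:
1 = 11 − 5·2
1 = −5·13 + 6·11
1 = 6·19888 − 9179·13
So 13·(-9179) ≡ 1 (mod 19888), hence d ≡ -9179 ≡ 10709 (mod 19888).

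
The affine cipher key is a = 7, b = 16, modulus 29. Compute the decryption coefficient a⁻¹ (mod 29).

gcd(29, 7) by repeated division:
29 = 4×7 + 1
7 = 7×1 + 0
The gcd is 1. Working backward:
1 = 29 − 4·7
Thus 7·(-4) ≡ 1 (mod 29); reducing, -4 mod 29 = 25.

25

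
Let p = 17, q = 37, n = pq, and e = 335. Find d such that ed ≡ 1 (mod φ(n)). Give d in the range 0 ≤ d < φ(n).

239

φ(n) = (p−1)(q−1) = 16·36 = 576.
Need d with 335·d ≡ 1 (mod 576). Apply the extended Euclidean algorithm:
576 = 1×335 + 241
335 = 1×241 + 94
241 = 2×94 + 53
94 = 1×53 + 41
53 = 1×41 + 12
41 = 3×12 + 5
12 = 2×5 + 2
5 = 2×2 + 1
2 = 2×1 + 0
Back-substitute:
1 = 5 − 2·2
1 = −2·12 + 5·5
1 = 5·41 − 17·12
1 = −17·53 + 22·41
1 = 22·94 − 39·53
1 = −39·241 + 100·94
1 = 100·335 − 139·241
1 = −139·576 + 239·335
So 335·239 ≡ 1 (mod 576), hence d = 239.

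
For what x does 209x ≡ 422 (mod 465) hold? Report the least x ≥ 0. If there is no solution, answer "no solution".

358

First find gcd(209, 465):
465 = 2*209 + 47
209 = 4*47 + 21
47 = 2*21 + 5
21 = 4*5 + 1
5 = 5*1 + 0
gcd = 1, so a unique solution mod 465 exists.
Back-substitute for the Bézout coefficients:
1 = 21 − 4·5
1 = −4·47 + 9·21
1 = 9·209 − 40·47
1 = −40·465 + 89·209
So 209·(89) ≡ 1 (mod 465), giving 209⁻¹ ≡ 89.
x ≡ 209⁻¹·422 ≡ 89·422 ≡ 358 (mod 465).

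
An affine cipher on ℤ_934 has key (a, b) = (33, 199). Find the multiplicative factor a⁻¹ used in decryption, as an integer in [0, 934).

Run Euclid on (934, 33):
934 = 28*33 + 10
33 = 3*10 + 3
10 = 3*3 + 1
3 = 3*1 + 0
The gcd is 1. Working backward:
1 = 10 − 3·3
1 = −3·33 + 10·10
1 = 10·934 − 283·33
Thus 33·(-283) ≡ 1 (mod 934); reducing, -283 mod 934 = 651.

651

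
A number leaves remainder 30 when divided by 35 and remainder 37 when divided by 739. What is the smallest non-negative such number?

Write x = 30 + 35·k. Then 35·k ≡ 37 − 30 ≡ 7 (mod 739).
Need 35⁻¹ mod 739. Extended Euclid on (739, 35):
739 = 21·35 + 4
35 = 8·4 + 3
4 = 1·3 + 1
3 = 3·1 + 0
Back-substitute:
1 = 4 − 3
1 = −35 + 9·4
1 = 9·739 − 190·35
35⁻¹ ≡ 549 (mod 739), so k ≡ 549·7 ≡ 148 (mod 739).
x = 30 + 35·148 = 5210.

5210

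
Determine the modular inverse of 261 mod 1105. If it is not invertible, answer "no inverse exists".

Extended Euclidean algorithm:
1105 = 4×261 + 61
261 = 4×61 + 17
61 = 3×17 + 10
17 = 1×10 + 7
10 = 1×7 + 3
7 = 2×3 + 1
3 = 3×1 + 0
Since gcd(261, 1105) = 1, back-substitute to write 1 as a combination:
1 = 7 − 2·3
1 = −2·10 + 3·7
1 = 3·17 − 5·10
1 = −5·61 + 18·17
1 = 18·261 − 77·61
1 = −77·1105 + 326·261
So 261·326 ≡ 1 (mod 1105).

326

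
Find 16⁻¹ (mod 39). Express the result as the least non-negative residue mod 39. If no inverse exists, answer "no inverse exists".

Extended Euclidean algorithm:
39 = 2·16 + 7
16 = 2·7 + 2
7 = 3·2 + 1
2 = 2·1 + 0
Since gcd(16, 39) = 1, back-substitute to write 1 as a combination:
1 = 7 − 3·2
1 = −3·16 + 7·7
1 = 7·39 − 17·16
Thus 16·(-17) ≡ 1 (mod 39); reducing, -17 mod 39 = 22.

22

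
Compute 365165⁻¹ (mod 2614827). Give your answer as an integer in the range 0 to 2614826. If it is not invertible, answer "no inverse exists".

Apply the Euclidean algorithm to 2614827 and 365165:
2614827 = 7·365165 + 58672
365165 = 6·58672 + 13133
58672 = 4·13133 + 6140
13133 = 2·6140 + 853
6140 = 7·853 + 169
853 = 5·169 + 8
169 = 21·8 + 1
8 = 8·1 + 0
gcd = 1, so the inverse exists. Back-substitute:
1 = 169 − 21·8
1 = −21·853 + 106·169
1 = 106·6140 − 763·853
1 = −763·13133 + 1632·6140
1 = 1632·58672 − 7291·13133
1 = −7291·365165 + 45378·58672
1 = 45378·2614827 − 324937·365165
Thus 365165·(-324937) ≡ 1 (mod 2614827); reducing, -324937 mod 2614827 = 2289890.

2289890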